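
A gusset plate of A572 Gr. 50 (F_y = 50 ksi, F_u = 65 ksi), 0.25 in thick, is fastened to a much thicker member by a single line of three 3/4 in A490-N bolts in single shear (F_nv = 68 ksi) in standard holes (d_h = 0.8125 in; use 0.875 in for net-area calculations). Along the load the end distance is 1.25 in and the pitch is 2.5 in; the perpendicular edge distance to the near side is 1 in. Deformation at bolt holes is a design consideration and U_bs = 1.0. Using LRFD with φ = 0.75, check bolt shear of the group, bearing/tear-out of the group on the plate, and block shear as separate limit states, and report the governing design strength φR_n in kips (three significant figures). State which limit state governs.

36.6 kips (block shear governs)

Bolt shear: A_b = π·0.75²/4 = 0.4418 in²; R_n = 68 × 0.4418 × 3 × 1 = 90.12 kips → 0.75 × 90.12 = 67.6 kips.
Bearing: edge l_c = 0.8438, r_n = 16.45 kips; interior l_c = 1.688, r_n = 29.25 kips; R_n = 16.45 + 2·29.25 = 74.95 kips → 56.2 kips.
Block shear: A_gv = 1.562, A_nv = 1.016, A_nt = 0.1406 in²; R_n = min(0.6F_uA_nv, 0.6F_yA_gv) + U_bs·F_u·A_nt = 48.75 kips → 36.6 kips.
Block shear governs: 36.6 kips.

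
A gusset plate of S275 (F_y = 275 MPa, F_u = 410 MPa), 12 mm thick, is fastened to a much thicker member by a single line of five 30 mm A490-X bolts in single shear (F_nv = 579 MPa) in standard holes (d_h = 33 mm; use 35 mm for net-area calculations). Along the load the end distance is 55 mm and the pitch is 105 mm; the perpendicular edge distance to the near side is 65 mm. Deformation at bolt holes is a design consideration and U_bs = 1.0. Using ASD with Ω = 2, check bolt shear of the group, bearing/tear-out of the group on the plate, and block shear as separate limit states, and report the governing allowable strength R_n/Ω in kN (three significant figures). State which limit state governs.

585 kN (block shear governs)

Bolt shear: A_b = π·30²/4 = 706.9 mm²; R_n = 579 × 706.9 × 5 × 1 / 1000 = 2046 kN → 2046 / 2 = 1020 kN.
Bearing: edge l_c = 38.5, r_n = 227.3 kN; interior l_c = 72, r_n = 354.2 kN; R_n = 227.3 + 4·354.2 = 1644 kN → 822 kN.
Block shear: A_gv = 5700, A_nv = 3810, A_nt = 570 mm²; R_n = min(0.6F_uA_nv, 0.6F_yA_gv) + U_bs·F_u·A_nt = 1171 kN → 585 kN.
Block shear governs: 585 kN.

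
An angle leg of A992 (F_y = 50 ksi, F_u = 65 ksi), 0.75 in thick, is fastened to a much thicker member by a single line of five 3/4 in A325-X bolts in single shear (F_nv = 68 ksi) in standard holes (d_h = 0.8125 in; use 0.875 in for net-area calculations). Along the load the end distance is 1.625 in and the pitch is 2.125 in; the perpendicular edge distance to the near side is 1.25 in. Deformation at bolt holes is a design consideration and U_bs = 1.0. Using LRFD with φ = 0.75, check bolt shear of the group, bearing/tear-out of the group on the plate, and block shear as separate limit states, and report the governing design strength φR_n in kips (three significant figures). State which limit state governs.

Bolt shear: A_b = π·0.75²/4 = 0.4418 in²; R_n = 68 × 0.4418 × 5 × 1 = 150.2 kips → 0.75 × 150.2 = 113 kips.
Bearing: edge l_c = 1.219, r_n = 71.3 kips; interior l_c = 1.312, r_n = 76.78 kips; R_n = 71.3 + 4·76.78 = 378.4 kips → 284 kips.
Block shear: A_gv = 7.594, A_nv = 4.641, A_nt = 0.6094 in²; R_n = min(0.6F_uA_nv, 0.6F_yA_gv) + U_bs·F_u·A_nt = 220.6 kips → 165 kips.
Bolt shear governs: 113 kips.

113 kips (bolt shear governs)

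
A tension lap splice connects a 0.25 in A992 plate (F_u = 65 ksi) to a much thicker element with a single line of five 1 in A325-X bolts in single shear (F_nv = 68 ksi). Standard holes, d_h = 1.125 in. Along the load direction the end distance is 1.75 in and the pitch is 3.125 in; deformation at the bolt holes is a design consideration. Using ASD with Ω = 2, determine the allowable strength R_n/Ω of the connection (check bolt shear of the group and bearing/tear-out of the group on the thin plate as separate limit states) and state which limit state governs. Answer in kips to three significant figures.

89.6 kips (bearing governs)

Bolt shear: A_b = π·1²/4 = 0.7854 in²; R_n = 68 × 0.7854 × 5 × 1 = 267 kips → 267 / 2 = 134 kips.
Bearing (1.2 l_c t F_u ≤ 2.4 d t F_u): upper limit = 2.4·1·0.25·65 = 39 kips.
  Edge l_c = 1.75 − 1.125/2 = 1.188 → r_n = 23.16 kips; interior l_c = 3.125 − 1.125 = 2 → r_n = 39 kips.
  R_n,bearing = 1·23.16 + 4·39 = 179.2 kips → 179.2 / 2 = 89.6 kips.
Bearing governs: 89.6 kips.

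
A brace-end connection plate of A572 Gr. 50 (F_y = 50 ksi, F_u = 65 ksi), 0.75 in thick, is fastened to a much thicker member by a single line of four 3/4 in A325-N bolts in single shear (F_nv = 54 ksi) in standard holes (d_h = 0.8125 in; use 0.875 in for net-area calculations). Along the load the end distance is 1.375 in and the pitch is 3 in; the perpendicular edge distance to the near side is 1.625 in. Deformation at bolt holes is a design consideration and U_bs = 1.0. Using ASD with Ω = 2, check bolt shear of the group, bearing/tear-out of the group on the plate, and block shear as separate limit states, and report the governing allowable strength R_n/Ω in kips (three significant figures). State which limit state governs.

Bolt shear: A_b = π·0.75²/4 = 0.4418 in²; R_n = 54 × 0.4418 × 4 × 1 = 95.43 kips → 95.43 / 2 = 47.7 kips.
Bearing: edge l_c = 0.9688, r_n = 56.67 kips; interior l_c = 2.188, r_n = 87.75 kips; R_n = 56.67 + 3·87.75 = 319.9 kips → 160 kips.
Block shear: A_gv = 7.781, A_nv = 5.484, A_nt = 0.8906 in²; R_n = min(0.6F_uA_nv, 0.6F_yA_gv) + U_bs·F_u·A_nt = 271.8 kips → 136 kips.
Bolt shear governs: 47.7 kips.

47.7 kips (bolt shear governs)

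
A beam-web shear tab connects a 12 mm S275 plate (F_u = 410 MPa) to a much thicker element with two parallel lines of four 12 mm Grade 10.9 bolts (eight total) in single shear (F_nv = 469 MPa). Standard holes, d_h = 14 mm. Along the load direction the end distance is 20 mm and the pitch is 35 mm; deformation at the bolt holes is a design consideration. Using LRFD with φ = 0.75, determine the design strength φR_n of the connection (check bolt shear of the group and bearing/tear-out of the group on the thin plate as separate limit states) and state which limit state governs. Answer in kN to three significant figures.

Bolt shear: A_b = π·12²/4 = 113.1 mm²; R_n = 469 × 113.1 × 8 × 1 / 1000 = 424.3 kN → 0.75 × 424.3 = 318 kN.
Bearing (1.2 l_c t F_u ≤ 2.4 d t F_u): upper limit = 2.4·12·12·410 / 1000 = 141.7 kN.
  Edge l_c = 20 − 14/2 = 13 → r_n = 76.75 kN; interior l_c = 35 − 14 = 21 → r_n = 124 kN.
  R_n,bearing = 2·76.75 + 6·124 = 897.4 kN → 0.75 × 897.4 = 673 kN.
Bolt shear governs: 318 kN.

318 kN (bolt shear governs)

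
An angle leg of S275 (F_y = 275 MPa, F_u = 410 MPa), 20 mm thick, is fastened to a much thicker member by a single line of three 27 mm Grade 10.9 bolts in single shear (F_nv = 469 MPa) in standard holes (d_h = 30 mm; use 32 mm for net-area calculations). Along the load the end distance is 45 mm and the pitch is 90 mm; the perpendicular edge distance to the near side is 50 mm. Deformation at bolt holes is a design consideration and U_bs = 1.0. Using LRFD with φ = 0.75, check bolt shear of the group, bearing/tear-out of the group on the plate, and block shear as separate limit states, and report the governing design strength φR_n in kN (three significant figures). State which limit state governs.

Bolt shear: A_b = π·27²/4 = 572.6 mm²; R_n = 469 × 572.6 × 3 × 1 / 1000 = 805.6 kN → 0.75 × 805.6 = 604 kN.
Bearing: edge l_c = 30, r_n = 295.2 kN; interior l_c = 60, r_n = 531.4 kN; R_n = 295.2 + 2·531.4 = 1358 kN → 1020 kN.
Block shear: A_gv = 4500, A_nv = 2900, A_nt = 680 mm²; R_n = min(0.6F_uA_nv, 0.6F_yA_gv) + U_bs·F_u·A_nt = 992.2 kN → 744 kN.
Bolt shear governs: 604 kN.

604 kN (bolt shear governs)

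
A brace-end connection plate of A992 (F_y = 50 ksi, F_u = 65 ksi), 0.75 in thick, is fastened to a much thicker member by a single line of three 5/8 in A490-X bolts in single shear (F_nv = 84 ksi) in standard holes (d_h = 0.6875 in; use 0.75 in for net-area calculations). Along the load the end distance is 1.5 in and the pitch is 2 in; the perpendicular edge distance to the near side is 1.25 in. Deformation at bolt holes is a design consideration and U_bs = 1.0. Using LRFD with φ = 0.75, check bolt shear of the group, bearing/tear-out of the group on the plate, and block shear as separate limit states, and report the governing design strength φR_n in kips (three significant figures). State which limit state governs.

Bolt shear: A_b = π·0.625²/4 = 0.3068 in²; R_n = 84 × 0.3068 × 3 × 1 = 77.31 kips → 0.75 × 77.31 = 58 kips.
Bearing: edge l_c = 1.156, r_n = 67.64 kips; interior l_c = 1.312, r_n = 73.12 kips; R_n = 67.64 + 2·73.12 = 213.9 kips → 160 kips.
Block shear: A_gv = 4.125, A_nv = 2.719, A_nt = 0.6562 in²; R_n = min(0.6F_uA_nv, 0.6F_yA_gv) + U_bs·F_u·A_nt = 148.7 kips → 112 kips.
Bolt shear governs: 58 kips.

58 kips (bolt shear governs)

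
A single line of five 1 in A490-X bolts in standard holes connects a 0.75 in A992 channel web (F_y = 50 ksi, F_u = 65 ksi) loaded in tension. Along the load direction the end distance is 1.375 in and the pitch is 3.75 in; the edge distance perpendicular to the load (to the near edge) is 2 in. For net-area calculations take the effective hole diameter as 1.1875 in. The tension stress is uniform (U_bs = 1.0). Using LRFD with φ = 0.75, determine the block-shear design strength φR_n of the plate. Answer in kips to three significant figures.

293 kips

Shear plane L_v = 1.375 + 4·3.75 = 16.38 in; A_gv = 16.38 × 0.75 = 12.28 in².
A_nv = (16.38 − 4.5·1.1875) × 0.75 = 8.273 in².
A_nt = (2 − 0.5·1.1875) × 0.75 = 1.055 in².
0.6 F_u A_nv = 322.7 kips; 0.6 F_y A_gv = 368.4 kips → shear rupture governs the shear term.
R_n = 322.7 + 1.0 × 65 × 1.055 = 391.2 kips.
Design strength φR_n = 0.75 × 391.2 = 293 kips.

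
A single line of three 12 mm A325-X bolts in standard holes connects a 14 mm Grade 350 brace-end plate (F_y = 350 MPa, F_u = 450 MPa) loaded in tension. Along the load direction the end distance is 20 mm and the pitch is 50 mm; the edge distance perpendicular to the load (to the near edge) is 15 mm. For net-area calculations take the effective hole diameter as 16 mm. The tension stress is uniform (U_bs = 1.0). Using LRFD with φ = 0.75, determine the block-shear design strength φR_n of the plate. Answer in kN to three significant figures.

Shear plane L_v = 20 + 2·50 = 120 mm; A_gv = 120 × 14 = 1680 mm².
A_nv = (120 − 2.5·16) × 14 = 1120 mm².
A_nt = (15 − 0.5·16) × 14 = 98 mm².
0.6 F_u A_nv = 302.4 kN; 0.6 F_y A_gv = 352.8 kN → shear rupture governs the shear term.
R_n = 302.4 + 1.0 × 450 × 98 / 1000 = 346.5 kN.
Design strength φR_n = 0.75 × 346.5 = 260 kN.

260 kN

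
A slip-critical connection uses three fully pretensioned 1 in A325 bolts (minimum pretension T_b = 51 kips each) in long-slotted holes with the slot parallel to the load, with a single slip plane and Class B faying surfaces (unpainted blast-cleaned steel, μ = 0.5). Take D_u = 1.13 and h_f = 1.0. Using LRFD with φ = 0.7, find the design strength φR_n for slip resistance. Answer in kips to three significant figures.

60.5 kips

R_n = μ · D_u · h_f · T_b · n_s · n_b = 0.5 × 1.13 × 1.0 × 51 × 1 × 3 = 86.44 kips.
Design strength φR_n = 0.7 × 86.44 = 60.5 kips.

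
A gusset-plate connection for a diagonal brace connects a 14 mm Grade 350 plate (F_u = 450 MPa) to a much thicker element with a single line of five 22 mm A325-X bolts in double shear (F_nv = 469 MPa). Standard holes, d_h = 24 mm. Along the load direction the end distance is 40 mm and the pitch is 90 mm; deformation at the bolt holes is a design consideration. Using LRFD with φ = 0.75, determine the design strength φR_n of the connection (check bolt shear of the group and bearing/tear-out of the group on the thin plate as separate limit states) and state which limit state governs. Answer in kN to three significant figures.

1160 kN (bearing governs)

Bolt shear: A_b = π·22²/4 = 380.1 mm²; R_n = 469 × 380.1 × 5 × 2 / 1000 = 1783 kN → 0.75 × 1783 = 1340 kN.
Bearing (1.2 l_c t F_u ≤ 2.4 d t F_u): upper limit = 2.4·22·14·450 / 1000 = 332.6 kN.
  Edge l_c = 40 − 24/2 = 28 → r_n = 211.7 kN; interior l_c = 90 − 24 = 66 → r_n = 332.6 kN.
  R_n,bearing = 1·211.7 + 4·332.6 = 1542 kN → 0.75 × 1542 = 1160 kN.
Bearing governs: 1160 kN.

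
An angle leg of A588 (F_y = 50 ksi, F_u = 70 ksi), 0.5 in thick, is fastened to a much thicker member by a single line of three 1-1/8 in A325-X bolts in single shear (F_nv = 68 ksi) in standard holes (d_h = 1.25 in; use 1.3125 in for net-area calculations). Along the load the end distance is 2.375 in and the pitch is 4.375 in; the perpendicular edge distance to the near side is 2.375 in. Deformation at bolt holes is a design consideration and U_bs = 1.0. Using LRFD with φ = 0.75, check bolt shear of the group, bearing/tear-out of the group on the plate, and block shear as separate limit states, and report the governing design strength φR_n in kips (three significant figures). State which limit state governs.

152 kips (bolt shear governs)

Bolt shear: A_b = π·1.125²/4 = 0.994 in²; R_n = 68 × 0.994 × 3 × 1 = 202.8 kips → 0.75 × 202.8 = 152 kips.
Bearing: edge l_c = 1.75, r_n = 73.5 kips; interior l_c = 3.125, r_n = 94.5 kips; R_n = 73.5 + 2·94.5 = 262.5 kips → 197 kips.
Block shear: A_gv = 5.562, A_nv = 3.922, A_nt = 0.8594 in²; R_n = min(0.6F_uA_nv, 0.6F_yA_gv) + U_bs·F_u·A_nt = 224.9 kips → 169 kips.
Bolt shear governs: 152 kips.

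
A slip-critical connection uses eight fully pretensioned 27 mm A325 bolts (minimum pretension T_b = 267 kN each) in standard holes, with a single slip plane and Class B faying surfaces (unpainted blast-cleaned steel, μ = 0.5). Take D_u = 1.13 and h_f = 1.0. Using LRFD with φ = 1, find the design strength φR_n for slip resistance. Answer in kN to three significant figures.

R_n = μ · D_u · h_f · T_b · n_s · n_b = 0.5 × 1.13 × 1.0 × 267 × 1 × 8 = 1207 kN.
Design strength φR_n = 1 × 1207 = 1210 kN.

1210 kN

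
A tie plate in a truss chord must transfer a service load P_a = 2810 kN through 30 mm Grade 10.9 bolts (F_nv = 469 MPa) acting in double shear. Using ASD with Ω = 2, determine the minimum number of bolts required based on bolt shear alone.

9 bolts

A_b = π·30²/4 = 706.9 mm².
Per-bolt allowable strength R_n/Ω = 469 × 706.9 × 2 / 1000 / 2 = 331.5 kN.
n ≥ 2810 / 331.5 = 8.476 → use 9 bolts.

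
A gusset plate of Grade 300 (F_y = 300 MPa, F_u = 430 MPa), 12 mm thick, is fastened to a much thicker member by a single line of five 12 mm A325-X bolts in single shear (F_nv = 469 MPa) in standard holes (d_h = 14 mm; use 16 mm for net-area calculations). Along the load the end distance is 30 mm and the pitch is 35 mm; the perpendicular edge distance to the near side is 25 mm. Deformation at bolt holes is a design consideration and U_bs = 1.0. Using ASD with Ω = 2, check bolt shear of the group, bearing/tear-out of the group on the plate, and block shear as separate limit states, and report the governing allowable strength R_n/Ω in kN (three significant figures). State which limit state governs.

Bolt shear: A_b = π·12²/4 = 113.1 mm²; R_n = 469 × 113.1 × 5 × 1 / 1000 = 265.2 kN → 265.2 / 2 = 133 kN.
Bearing: edge l_c = 23, r_n = 142.4 kN; interior l_c = 21, r_n = 130 kN; R_n = 142.4 + 4·130 = 662.5 kN → 331 kN.
Block shear: A_gv = 2040, A_nv = 1176, A_nt = 204 mm²; R_n = min(0.6F_uA_nv, 0.6F_yA_gv) + U_bs·F_u·A_nt = 391.1 kN → 196 kN.
Bolt shear governs: 133 kN.

133 kN (bolt shear governs)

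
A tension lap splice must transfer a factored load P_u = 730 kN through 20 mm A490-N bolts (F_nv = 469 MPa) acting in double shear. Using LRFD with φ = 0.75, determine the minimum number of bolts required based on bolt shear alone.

4 bolts

A_b = π·20²/4 = 314.2 mm².
Per-bolt design strength φR_n = 0.75 × 469 × 314.2 × 2 / 1000 = 221 kN.
n ≥ 730 / 221 = 3.303 → use 4 bolts.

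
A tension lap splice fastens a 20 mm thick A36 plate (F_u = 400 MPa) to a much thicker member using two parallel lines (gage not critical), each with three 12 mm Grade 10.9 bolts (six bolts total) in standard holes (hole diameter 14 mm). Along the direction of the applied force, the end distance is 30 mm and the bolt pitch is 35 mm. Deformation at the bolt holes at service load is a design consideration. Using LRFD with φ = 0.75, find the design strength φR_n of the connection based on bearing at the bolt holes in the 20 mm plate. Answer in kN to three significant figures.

Per bolt r_n = 1.2 l_c t F_u ≤ 2.4 d t F_u; upper limit = 2.4 × 12 × 20 × 400 / 1000 = 230.4 kN.
Edge bolt: l_c = 30 − 14/2 = 23 mm → 1.2 × 23 × 20 × 400 / 1000 = 220.8 → r_n = 220.8 kN.
Interior bolts: l_c = 35 − 14 = 21 mm → 1.2 × 21 × 20 × 400 / 1000 = 201.6 → r_n = 201.6 kN.
R_n = 2 × 220.8 + 4 × 201.6 = 1248 kN.
Design strength φR_n = 0.75 × 1248 = 936 kN.

936 kN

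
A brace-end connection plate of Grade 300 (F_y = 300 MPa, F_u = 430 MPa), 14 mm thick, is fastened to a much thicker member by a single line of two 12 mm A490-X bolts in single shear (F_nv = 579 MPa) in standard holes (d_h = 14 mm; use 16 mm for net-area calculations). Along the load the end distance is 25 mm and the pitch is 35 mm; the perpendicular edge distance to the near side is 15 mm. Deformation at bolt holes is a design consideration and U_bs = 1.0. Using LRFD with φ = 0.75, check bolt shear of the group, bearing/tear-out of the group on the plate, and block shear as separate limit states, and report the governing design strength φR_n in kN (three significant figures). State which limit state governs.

98.2 kN (bolt shear governs)

Bolt shear: A_b = π·12²/4 = 113.1 mm²; R_n = 579 × 113.1 × 2 × 1 / 1000 = 131 kN → 0.75 × 131 = 98.2 kN.
Bearing: edge l_c = 18, r_n = 130 kN; interior l_c = 21, r_n = 151.7 kN; R_n = 130 + 1·151.7 = 281.7 kN → 211 kN.
Block shear: A_gv = 840, A_nv = 504, A_nt = 98 mm²; R_n = min(0.6F_uA_nv, 0.6F_yA_gv) + U_bs·F_u·A_nt = 172.2 kN → 129 kN.
Bolt shear governs: 98.2 kN.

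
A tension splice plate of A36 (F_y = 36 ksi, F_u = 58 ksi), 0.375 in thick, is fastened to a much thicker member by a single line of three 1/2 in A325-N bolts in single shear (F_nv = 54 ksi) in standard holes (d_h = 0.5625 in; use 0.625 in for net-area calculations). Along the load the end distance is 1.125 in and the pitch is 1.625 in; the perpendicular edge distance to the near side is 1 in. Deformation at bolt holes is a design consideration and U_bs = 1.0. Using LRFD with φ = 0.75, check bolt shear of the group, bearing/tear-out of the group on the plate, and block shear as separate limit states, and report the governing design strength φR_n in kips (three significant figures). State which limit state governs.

23.9 kips (bolt shear governs)

Bolt shear: A_b = π·0.5²/4 = 0.1963 in²; R_n = 54 × 0.1963 × 3 × 1 = 31.81 kips → 0.75 × 31.81 = 23.9 kips.
Bearing: edge l_c = 0.8438, r_n = 22.02 kips; interior l_c = 1.062, r_n = 26.1 kips; R_n = 22.02 + 2·26.1 = 74.22 kips → 55.7 kips.
Block shear: A_gv = 1.641, A_nv = 1.055, A_nt = 0.2578 in²; R_n = min(0.6F_uA_nv, 0.6F_yA_gv) + U_bs·F_u·A_nt = 50.39 kips → 37.8 kips.
Bolt shear governs: 23.9 kips.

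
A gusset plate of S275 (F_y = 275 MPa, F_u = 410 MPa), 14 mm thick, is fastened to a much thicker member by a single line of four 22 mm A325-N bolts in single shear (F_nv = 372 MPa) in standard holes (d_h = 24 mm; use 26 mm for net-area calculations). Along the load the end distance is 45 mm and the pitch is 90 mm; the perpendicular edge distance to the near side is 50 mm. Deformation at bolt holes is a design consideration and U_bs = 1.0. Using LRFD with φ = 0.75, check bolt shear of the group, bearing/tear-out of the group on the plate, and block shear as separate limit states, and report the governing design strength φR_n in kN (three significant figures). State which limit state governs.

Bolt shear: A_b = π·22²/4 = 380.1 mm²; R_n = 372 × 380.1 × 4 × 1 / 1000 = 565.6 kN → 0.75 × 565.6 = 424 kN.
Bearing: edge l_c = 33, r_n = 227.3 kN; interior l_c = 66, r_n = 303.1 kN; R_n = 227.3 + 3·303.1 = 1137 kN → 852 kN.
Block shear: A_gv = 4410, A_nv = 3136, A_nt = 518 mm²; R_n = min(0.6F_uA_nv, 0.6F_yA_gv) + U_bs·F_u·A_nt = 940 kN → 705 kN.
Bolt shear governs: 424 kN.

424 kN (bolt shear governs)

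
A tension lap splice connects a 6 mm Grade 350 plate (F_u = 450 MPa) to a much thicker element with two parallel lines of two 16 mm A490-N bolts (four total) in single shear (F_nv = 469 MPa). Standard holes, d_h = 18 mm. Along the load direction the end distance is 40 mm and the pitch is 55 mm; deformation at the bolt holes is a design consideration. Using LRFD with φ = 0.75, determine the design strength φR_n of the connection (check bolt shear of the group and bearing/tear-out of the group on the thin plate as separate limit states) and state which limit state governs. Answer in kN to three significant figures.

Bolt shear: A_b = π·16²/4 = 201.1 mm²; R_n = 469 × 201.1 × 4 × 1 / 1000 = 377.2 kN → 0.75 × 377.2 = 283 kN.
Bearing (1.2 l_c t F_u ≤ 2.4 d t F_u): upper limit = 2.4·16·6·450 / 1000 = 103.7 kN.
  Edge l_c = 40 − 18/2 = 31 → r_n = 100.4 kN; interior l_c = 55 − 18 = 37 → r_n = 103.7 kN.
  R_n,bearing = 2·100.4 + 2·103.7 = 408.2 kN → 0.75 × 408.2 = 306 kN.
Bolt shear governs: 283 kN.

283 kN (bolt shear governs)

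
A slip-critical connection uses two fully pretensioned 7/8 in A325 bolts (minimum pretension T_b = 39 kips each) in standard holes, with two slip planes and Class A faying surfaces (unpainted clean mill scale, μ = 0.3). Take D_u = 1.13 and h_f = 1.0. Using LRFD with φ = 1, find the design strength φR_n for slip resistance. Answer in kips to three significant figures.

52.9 kips

R_n = μ · D_u · h_f · T_b · n_s · n_b = 0.3 × 1.13 × 1.0 × 39 × 2 × 2 = 52.88 kips.
Design strength φR_n = 1 × 52.88 = 52.9 kips.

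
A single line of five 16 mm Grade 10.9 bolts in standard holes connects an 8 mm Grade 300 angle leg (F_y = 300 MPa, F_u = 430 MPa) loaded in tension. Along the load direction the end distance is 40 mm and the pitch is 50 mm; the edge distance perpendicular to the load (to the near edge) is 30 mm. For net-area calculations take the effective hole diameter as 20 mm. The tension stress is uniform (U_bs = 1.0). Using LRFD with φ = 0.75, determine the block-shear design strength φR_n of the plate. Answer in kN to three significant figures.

Shear plane L_v = 40 + 4·50 = 240 mm; A_gv = 240 × 8 = 1920 mm².
A_nv = (240 − 4.5·20) × 8 = 1200 mm².
A_nt = (30 − 0.5·20) × 8 = 160 mm².
0.6 F_u A_nv = 309.6 kN; 0.6 F_y A_gv = 345.6 kN → shear rupture governs the shear term.
R_n = 309.6 + 1.0 × 430 × 160 / 1000 = 378.4 kN.
Design strength φR_n = 0.75 × 378.4 = 284 kN.

284 kN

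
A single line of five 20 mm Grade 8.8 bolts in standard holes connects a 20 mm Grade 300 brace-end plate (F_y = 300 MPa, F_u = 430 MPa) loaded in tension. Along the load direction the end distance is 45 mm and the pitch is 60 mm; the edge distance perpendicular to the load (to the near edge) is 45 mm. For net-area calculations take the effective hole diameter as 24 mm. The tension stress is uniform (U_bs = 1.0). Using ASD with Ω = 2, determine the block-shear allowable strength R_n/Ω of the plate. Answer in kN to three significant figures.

Shear plane L_v = 45 + 4·60 = 285 mm; A_gv = 285 × 20 = 5700 mm².
A_nv = (285 − 4.5·24) × 20 = 3540 mm².
A_nt = (45 − 0.5·24) × 20 = 660 mm².
0.6 F_u A_nv = 913.3 kN; 0.6 F_y A_gv = 1026 kN → shear rupture governs the shear term.
R_n = 913.3 + 1.0 × 430 × 660 / 1000 = 1197 kN.
Allowable strength R_n/Ω = 1197 / 2 = 599 kN.

599 kN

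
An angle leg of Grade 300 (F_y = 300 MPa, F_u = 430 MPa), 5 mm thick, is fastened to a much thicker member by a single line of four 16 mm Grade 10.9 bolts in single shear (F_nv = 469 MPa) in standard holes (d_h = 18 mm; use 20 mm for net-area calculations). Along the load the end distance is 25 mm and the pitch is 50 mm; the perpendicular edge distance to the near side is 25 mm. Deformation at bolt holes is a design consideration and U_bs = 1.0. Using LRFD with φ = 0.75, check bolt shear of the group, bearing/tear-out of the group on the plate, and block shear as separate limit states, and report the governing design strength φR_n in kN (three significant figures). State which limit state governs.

126 kN (block shear governs)

Bolt shear: A_b = π·16²/4 = 201.1 mm²; R_n = 469 × 201.1 × 4 × 1 / 1000 = 377.2 kN → 0.75 × 377.2 = 283 kN.
Bearing: edge l_c = 16, r_n = 41.28 kN; interior l_c = 32, r_n = 82.56 kN; R_n = 41.28 + 3·82.56 = 289 kN → 217 kN.
Block shear: A_gv = 875, A_nv = 525, A_nt = 75 mm²; R_n = min(0.6F_uA_nv, 0.6F_yA_gv) + U_bs·F_u·A_nt = 167.7 kN → 126 kN.
Block shear governs: 126 kN.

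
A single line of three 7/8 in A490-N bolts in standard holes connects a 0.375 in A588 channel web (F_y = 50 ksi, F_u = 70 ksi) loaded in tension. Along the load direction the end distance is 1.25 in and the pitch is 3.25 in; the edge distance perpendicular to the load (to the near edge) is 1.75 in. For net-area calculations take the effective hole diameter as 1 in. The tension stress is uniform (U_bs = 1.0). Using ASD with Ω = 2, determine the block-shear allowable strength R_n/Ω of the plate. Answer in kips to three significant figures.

57.8 kips

Shear plane L_v = 1.25 + 2·3.25 = 7.75 in; A_gv = 7.75 × 0.375 = 2.906 in².
A_nv = (7.75 − 2.5·1) × 0.375 = 1.969 in².
A_nt = (1.75 − 0.5·1) × 0.375 = 0.4688 in².
0.6 F_u A_nv = 82.69 kips; 0.6 F_y A_gv = 87.19 kips → shear rupture governs the shear term.
R_n = 82.69 + 1.0 × 70 × 0.4688 = 115.5 kips.
Allowable strength R_n/Ω = 115.5 / 2 = 57.8 kips.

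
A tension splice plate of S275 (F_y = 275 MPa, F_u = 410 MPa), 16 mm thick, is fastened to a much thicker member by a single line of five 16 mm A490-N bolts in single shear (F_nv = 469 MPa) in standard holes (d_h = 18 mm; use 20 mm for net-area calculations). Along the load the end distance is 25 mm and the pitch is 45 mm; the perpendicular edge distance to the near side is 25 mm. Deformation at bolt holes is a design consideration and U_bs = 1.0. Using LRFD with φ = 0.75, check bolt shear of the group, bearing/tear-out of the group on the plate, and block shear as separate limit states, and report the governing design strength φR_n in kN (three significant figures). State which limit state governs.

Bolt shear: A_b = π·16²/4 = 201.1 mm²; R_n = 469 × 201.1 × 5 × 1 / 1000 = 471.5 kN → 0.75 × 471.5 = 354 kN.
Bearing: edge l_c = 16, r_n = 126 kN; interior l_c = 27, r_n = 212.5 kN; R_n = 126 + 4·212.5 = 976.1 kN → 732 kN.
Block shear: A_gv = 3280, A_nv = 1840, A_nt = 240 mm²; R_n = min(0.6F_uA_nv, 0.6F_yA_gv) + U_bs·F_u·A_nt = 551 kN → 413 kN.
Bolt shear governs: 354 kN.

354 kN (bolt shear governs)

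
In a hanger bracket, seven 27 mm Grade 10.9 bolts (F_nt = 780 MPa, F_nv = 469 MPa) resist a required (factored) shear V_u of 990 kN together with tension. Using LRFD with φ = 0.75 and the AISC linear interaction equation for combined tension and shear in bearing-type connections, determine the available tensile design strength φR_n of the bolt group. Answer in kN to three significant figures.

1400 kN

A_b = π·27²/4 = 572.6 mm²; f_rv = 990 × 1000 / (7 × 572.6) = 247 MPa.
F'_nt = 1.3 F_nt − (F_nt / φF_nv) f_rv = 1.3·780 − (780/(0.75·469))·247 = 466.3 MPa, capped at F_nt → F'_nt = 466.3 MPa.
R_n = F'_nt · A_b · n = 466.3 × 572.6 × 7 / 1000 = 1869 kN.
Design strength φR_n = 0.75 × 1869 = 1400 kN.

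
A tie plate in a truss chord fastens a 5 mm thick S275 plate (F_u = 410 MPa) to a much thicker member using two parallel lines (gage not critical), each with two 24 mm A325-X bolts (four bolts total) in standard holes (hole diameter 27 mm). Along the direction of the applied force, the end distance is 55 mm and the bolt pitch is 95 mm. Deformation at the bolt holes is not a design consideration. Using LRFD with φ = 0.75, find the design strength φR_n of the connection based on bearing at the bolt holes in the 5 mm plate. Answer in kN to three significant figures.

413 kN

Per bolt r_n = 1.5 l_c t F_u ≤ 3.0 d t F_u; upper limit = 3.0 × 24 × 5 × 410 / 1000 = 147.6 kN.
Edge bolt: l_c = 55 − 27/2 = 41.5 mm → 1.5 × 41.5 × 5 × 410 / 1000 = 127.6 → r_n = 127.6 kN.
Interior bolts: l_c = 95 − 27 = 68 mm → 1.5 × 68 × 5 × 410 / 1000 = 209.1 → r_n = 147.6 kN.
R_n = 2 × 127.6 + 2 × 147.6 = 550.4 kN.
Design strength φR_n = 0.75 × 550.4 = 413 kN.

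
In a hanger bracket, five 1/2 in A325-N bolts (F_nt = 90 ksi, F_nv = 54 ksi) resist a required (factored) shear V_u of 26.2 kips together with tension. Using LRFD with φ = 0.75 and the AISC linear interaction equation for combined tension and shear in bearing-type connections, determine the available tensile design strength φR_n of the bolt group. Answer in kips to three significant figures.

42.5 kips

A_b = π·0.5²/4 = 0.1963 in²; f_rv = 26.2 / (5 × 0.1963) = 26.69 ksi.
F'_nt = 1.3 F_nt − (F_nt / φF_nv) f_rv = 1.3·90 − (90/(0.75·54))·26.69 = 57.7 ksi, capped at F_nt → F'_nt = 57.7 ksi.
R_n = F'_nt · A_b · n = 57.7 × 0.1963 × 5 = 56.64 kips.
Design strength φR_n = 0.75 × 56.64 = 42.5 kips.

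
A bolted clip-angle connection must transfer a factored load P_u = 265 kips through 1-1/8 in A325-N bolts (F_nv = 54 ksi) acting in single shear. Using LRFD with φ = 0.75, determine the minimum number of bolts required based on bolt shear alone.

A_b = π·1.125²/4 = 0.994 in².
Per-bolt design strength φR_n = 0.75 × 54 × 0.994 × 1 = 40.26 kips.
n ≥ 265 / 40.26 = 6.583 → use 7 bolts.

7 bolts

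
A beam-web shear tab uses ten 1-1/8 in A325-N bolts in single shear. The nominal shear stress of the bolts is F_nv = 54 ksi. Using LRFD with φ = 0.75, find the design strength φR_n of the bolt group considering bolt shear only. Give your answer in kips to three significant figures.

A_b = π × 1.125² / 4 = 0.994 in².
R_n = F_nv · A_b · n · n_s = 54 × 0.994 × 10 × 1 = 536.8 kips.
Design strength φR_n = 0.75 × 536.8 = 403 kips.

403 kips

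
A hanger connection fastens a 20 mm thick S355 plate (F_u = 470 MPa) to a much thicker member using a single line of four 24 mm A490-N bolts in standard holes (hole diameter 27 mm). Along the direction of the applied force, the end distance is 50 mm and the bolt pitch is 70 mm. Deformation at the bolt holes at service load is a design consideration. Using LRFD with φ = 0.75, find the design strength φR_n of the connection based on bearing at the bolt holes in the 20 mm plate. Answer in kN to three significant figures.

1400 kN

Per bolt r_n = 1.2 l_c t F_u ≤ 2.4 d t F_u; upper limit = 2.4 × 24 × 20 × 470 / 1000 = 541.4 kN.
Edge bolt: l_c = 50 − 27/2 = 36.5 mm → 1.2 × 36.5 × 20 × 470 / 1000 = 411.7 → r_n = 411.7 kN.
Interior bolts: l_c = 70 − 27 = 43 mm → 1.2 × 43 × 20 × 470 / 1000 = 485 → r_n = 485 kN.
R_n = 1 × 411.7 + 3 × 485 = 1867 kN.
Design strength φR_n = 0.75 × 1867 = 1400 kN.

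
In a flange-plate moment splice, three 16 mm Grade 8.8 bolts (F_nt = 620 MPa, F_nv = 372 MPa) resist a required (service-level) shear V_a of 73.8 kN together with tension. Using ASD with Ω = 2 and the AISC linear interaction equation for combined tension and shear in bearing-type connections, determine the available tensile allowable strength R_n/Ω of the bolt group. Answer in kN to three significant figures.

A_b = π·16²/4 = 201.1 mm²; f_rv = 73.8 × 1000 / (3 × 201.1) = 122.4 MPa.
F'_nt = 1.3 F_nt − (Ω F_nt / F_nv) f_rv = 1.3·620 − (2·620/372)·122.4 = 398.2 MPa, capped at F_nt → F'_nt = 398.2 MPa.
R_n = F'_nt · A_b · n = 398.2 × 201.1 × 3 / 1000 = 240.2 kN.
Allowable strength R_n/Ω = 240.2 / 2 = 120 kN.

120 kN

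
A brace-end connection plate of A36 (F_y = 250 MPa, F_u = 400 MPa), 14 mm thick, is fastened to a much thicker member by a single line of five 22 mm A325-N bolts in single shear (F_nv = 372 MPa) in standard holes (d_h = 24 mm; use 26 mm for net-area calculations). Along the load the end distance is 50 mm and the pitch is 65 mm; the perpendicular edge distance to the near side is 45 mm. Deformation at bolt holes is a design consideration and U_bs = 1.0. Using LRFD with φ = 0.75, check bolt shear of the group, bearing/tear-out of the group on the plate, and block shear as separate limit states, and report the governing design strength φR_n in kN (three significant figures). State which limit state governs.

530 kN (bolt shear governs)

Bolt shear: A_b = π·22²/4 = 380.1 mm²; R_n = 372 × 380.1 × 5 × 1 / 1000 = 707 kN → 0.75 × 707 = 530 kN.
Bearing: edge l_c = 38, r_n = 255.4 kN; interior l_c = 41, r_n = 275.5 kN; R_n = 255.4 + 4·275.5 = 1357 kN → 1020 kN.
Block shear: A_gv = 4340, A_nv = 2702, A_nt = 448 mm²; R_n = min(0.6F_uA_nv, 0.6F_yA_gv) + U_bs·F_u·A_nt = 827.7 kN → 621 kN.
Bolt shear governs: 530 kN.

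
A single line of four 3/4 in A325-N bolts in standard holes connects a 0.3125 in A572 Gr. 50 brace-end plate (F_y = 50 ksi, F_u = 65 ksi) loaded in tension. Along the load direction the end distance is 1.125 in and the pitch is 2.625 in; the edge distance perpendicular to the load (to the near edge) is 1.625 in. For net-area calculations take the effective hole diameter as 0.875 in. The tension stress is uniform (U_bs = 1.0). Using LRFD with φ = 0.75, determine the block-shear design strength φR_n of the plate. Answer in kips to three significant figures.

72.4 kips

Shear plane L_v = 1.125 + 3·2.625 = 9 in; A_gv = 9 × 0.3125 = 2.812 in².
A_nv = (9 − 3.5·0.875) × 0.3125 = 1.855 in².
A_nt = (1.625 − 0.5·0.875) × 0.3125 = 0.3711 in².
0.6 F_u A_nv = 72.36 kips; 0.6 F_y A_gv = 84.38 kips → shear rupture governs the shear term.
R_n = 72.36 + 1.0 × 65 × 0.3711 = 96.48 kips.
Design strength φR_n = 0.75 × 96.48 = 72.4 kips.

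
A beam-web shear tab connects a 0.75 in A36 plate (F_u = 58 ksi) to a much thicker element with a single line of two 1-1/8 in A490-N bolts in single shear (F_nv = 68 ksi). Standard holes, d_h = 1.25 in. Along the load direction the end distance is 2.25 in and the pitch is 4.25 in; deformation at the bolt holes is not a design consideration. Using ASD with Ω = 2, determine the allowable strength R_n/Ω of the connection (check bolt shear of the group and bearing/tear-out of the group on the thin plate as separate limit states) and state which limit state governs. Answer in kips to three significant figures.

Bolt shear: A_b = π·1.125²/4 = 0.994 in²; R_n = 68 × 0.994 × 2 × 1 = 135.2 kips → 135.2 / 2 = 67.6 kips.
Bearing (1.5 l_c t F_u ≤ 3.0 d t F_u): upper limit = 3.0·1.125·0.75·58 = 146.8 kips.
  Edge l_c = 2.25 − 1.25/2 = 1.625 → r_n = 106 kips; interior l_c = 4.25 − 1.25 = 3 → r_n = 146.8 kips.
  R_n,bearing = 1·106 + 1·146.8 = 252.8 kips → 252.8 / 2 = 126 kips.
Bolt shear governs: 67.6 kips.

67.6 kips (bolt shear governs)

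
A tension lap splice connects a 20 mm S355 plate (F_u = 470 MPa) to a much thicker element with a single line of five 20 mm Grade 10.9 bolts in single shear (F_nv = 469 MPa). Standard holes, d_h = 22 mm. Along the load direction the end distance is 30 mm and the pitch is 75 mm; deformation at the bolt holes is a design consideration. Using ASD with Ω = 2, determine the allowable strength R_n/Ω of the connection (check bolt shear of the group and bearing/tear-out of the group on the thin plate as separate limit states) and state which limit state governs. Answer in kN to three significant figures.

Bolt shear: A_b = π·20²/4 = 314.2 mm²; R_n = 469 × 314.2 × 5 × 1 / 1000 = 736.7 kN → 736.7 / 2 = 368 kN.
Bearing (1.2 l_c t F_u ≤ 2.4 d t F_u): upper limit = 2.4·20·20·470 / 1000 = 451.2 kN.
  Edge l_c = 30 − 22/2 = 19 → r_n = 214.3 kN; interior l_c = 75 − 22 = 53 → r_n = 451.2 kN.
  R_n,bearing = 1·214.3 + 4·451.2 = 2019 kN → 2019 / 2 = 1010 kN.
Bolt shear governs: 368 kN.

368 kN (bolt shear governs)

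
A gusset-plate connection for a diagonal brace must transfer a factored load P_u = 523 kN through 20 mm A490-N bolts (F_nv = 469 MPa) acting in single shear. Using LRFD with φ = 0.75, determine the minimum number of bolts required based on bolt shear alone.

5 bolts

A_b = π·20²/4 = 314.2 mm².
Per-bolt design strength φR_n = 0.75 × 469 × 314.2 × 1 / 1000 = 110.5 kN.
n ≥ 523 / 110.5 = 4.733 → use 5 bolts.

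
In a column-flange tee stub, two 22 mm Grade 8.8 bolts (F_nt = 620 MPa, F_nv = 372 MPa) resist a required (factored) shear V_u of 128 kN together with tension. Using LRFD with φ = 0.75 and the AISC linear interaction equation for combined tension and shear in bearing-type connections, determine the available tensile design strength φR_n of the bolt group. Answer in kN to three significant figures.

A_b = π·22²/4 = 380.1 mm²; f_rv = 128 × 1000 / (2 × 380.1) = 168.4 MPa.
F'_nt = 1.3 F_nt − (F_nt / φF_nv) f_rv = 1.3·620 − (620/(0.75·372))·168.4 = 431.9 MPa, capped at F_nt → F'_nt = 431.9 MPa.
R_n = F'_nt · A_b · n = 431.9 × 380.1 × 2 / 1000 = 328.3 kN.
Design strength φR_n = 0.75 × 328.3 = 246 kN.

246 kN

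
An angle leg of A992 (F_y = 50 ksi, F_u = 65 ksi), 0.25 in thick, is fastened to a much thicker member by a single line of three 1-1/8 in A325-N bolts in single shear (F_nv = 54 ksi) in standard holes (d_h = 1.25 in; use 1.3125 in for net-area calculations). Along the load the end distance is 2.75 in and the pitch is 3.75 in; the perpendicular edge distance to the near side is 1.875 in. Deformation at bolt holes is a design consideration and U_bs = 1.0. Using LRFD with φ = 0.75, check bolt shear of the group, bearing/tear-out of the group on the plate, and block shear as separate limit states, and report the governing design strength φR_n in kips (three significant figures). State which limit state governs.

Bolt shear: A_b = π·1.125²/4 = 0.994 in²; R_n = 54 × 0.994 × 3 × 1 = 161 kips → 0.75 × 161 = 121 kips.
Bearing: edge l_c = 2.125, r_n = 41.44 kips; interior l_c = 2.5, r_n = 43.87 kips; R_n = 41.44 + 2·43.87 = 129.2 kips → 96.9 kips.
Block shear: A_gv = 2.562, A_nv = 1.742, A_nt = 0.3047 in²; R_n = min(0.6F_uA_nv, 0.6F_yA_gv) + U_bs·F_u·A_nt = 87.75 kips → 65.8 kips.
Block shear governs: 65.8 kips.

65.8 kips (block shear governs)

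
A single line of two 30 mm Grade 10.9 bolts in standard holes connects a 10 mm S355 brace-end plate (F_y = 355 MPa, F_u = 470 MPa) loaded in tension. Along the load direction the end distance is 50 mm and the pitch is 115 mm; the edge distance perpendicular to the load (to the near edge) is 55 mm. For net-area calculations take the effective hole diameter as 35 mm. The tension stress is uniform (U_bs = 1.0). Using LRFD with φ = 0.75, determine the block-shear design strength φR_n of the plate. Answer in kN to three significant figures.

Shear plane L_v = 50 + 1·115 = 165 mm; A_gv = 165 × 10 = 1650 mm².
A_nv = (165 − 1.5·35) × 10 = 1125 mm².
A_nt = (55 − 0.5·35) × 10 = 375 mm².
0.6 F_u A_nv = 317.2 kN; 0.6 F_y A_gv = 351.4 kN → shear rupture governs the shear term.
R_n = 317.2 + 1.0 × 470 × 375 / 1000 = 493.5 kN.
Design strength φR_n = 0.75 × 493.5 = 370 kN.

370 kN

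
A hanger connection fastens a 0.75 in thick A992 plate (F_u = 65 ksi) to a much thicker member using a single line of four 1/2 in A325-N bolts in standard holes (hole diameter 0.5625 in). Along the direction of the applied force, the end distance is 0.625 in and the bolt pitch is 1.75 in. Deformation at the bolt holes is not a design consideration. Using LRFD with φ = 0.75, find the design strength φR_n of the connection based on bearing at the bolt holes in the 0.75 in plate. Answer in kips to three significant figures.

Per bolt r_n = 1.5 l_c t F_u ≤ 3.0 d t F_u; upper limit = 3.0 × 0.5 × 0.75 × 65 = 73.12 kips.
Edge bolt: l_c = 0.625 − 0.5625/2 = 0.3438 in → 1.5 × 0.3438 × 0.75 × 65 = 25.14 → r_n = 25.14 kips.
Interior bolts: l_c = 1.75 − 0.5625 = 1.188 in → 1.5 × 1.188 × 0.75 × 65 = 86.84 → r_n = 73.12 kips.
R_n = 1 × 25.14 + 3 × 73.12 = 244.5 kips.
Design strength φR_n = 0.75 × 244.5 = 183 kips.

183 kips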